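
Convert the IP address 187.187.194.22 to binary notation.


187 = 10111011
187 = 10111011
194 = 11000010
22 = 00010110
Binary: 10111011.10111011.11000010.00010110


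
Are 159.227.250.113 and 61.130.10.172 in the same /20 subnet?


Mask: 255.255.240.0
159.227.250.113 AND mask = 159.227.240.0
61.130.10.172 AND mask = 61.130.0.0
No, different subnets (159.227.240.0 vs 61.130.0.0)


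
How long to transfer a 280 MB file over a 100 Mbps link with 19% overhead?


Effective throughput = 100 * (1 - 19/100) = 81 Mbps
File size in Mb = 280 * 8 = 2240 Mb
Time = 2240 / 81
Time = 27.6543 seconds


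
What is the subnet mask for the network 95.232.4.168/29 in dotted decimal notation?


/29 means 29 network bits, 3 host bits
Binary: 11111111111111111111111111111000
Mask: 255.255.255.248


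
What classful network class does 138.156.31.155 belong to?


First octet: 138
Binary: 10001010
10xxxxxx -> Class B (128-191)
Class B, default mask 255.255.0.0 (/16)


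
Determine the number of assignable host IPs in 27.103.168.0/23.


Host bits = 32 - 23 = 9
Total addresses = 2^9 = 512
Usable = total - 2 (network and broadcast)
Usable hosts: 510


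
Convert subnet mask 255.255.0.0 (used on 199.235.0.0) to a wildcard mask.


Subnet mask: 255.255.0.0
Wildcard = 255.255.255.255 - subnet mask
255 - 255 = 0
255 - 255 = 0
255 - 0 = 255
255 - 0 = 255
Wildcard: 0.0.255.255


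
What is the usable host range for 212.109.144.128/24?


Network: 212.109.144.0
Broadcast: 212.109.144.255
First usable = network + 1
Last usable = broadcast - 1
Range: 212.109.144.1 to 212.109.144.254


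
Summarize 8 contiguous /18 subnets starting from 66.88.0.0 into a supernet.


Original prefix: /18
Number of subnets: 8 = 2^3
New prefix = 18 - 3 = 15
Supernet: 66.88.0.0/15


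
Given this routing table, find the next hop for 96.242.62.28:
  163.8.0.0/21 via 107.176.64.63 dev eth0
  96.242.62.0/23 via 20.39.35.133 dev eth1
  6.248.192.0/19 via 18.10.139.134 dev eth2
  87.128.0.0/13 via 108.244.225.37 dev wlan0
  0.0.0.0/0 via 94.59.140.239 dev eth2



Longest prefix match for 96.242.62.28:
  /21 163.8.0.0: no
  /23 96.242.62.0: MATCH
  /19 6.248.192.0: no
  /13 87.128.0.0: no
  /0 0.0.0.0: MATCH
Selected: next-hop 20.39.35.133 via eth1 (matched /23)


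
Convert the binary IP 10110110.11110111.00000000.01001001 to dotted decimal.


10110110 = 182
11110111 = 247
00000000 = 0
01001001 = 73
IP: 182.247.0.73


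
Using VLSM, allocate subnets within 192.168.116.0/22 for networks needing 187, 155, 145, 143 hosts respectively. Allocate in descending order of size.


187 hosts -> /24 (254 usable): 192.168.116.0/24
155 hosts -> /24 (254 usable): 192.168.117.0/24
145 hosts -> /24 (254 usable): 192.168.118.0/24
143 hosts -> /24 (254 usable): 192.168.119.0/24
Allocation: 192.168.116.0/24 (187 hosts, 254 usable); 192.168.117.0/24 (155 hosts, 254 usable); 192.168.118.0/24 (145 hosts, 254 usable); 192.168.119.0/24 (143 hosts, 254 usable)


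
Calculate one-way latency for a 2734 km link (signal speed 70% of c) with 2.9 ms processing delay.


Speed = 0.7 * 3e5 km/s = 210000 km/s
Propagation delay = 2734 / 210000 = 0.013 s = 13.019 ms
Processing delay = 2.9 ms
Total one-way latency = 15.919 ms


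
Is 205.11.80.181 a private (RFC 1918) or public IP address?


RFC 1918 private ranges:
  10.0.0.0/8 (10.0.0.0 - 10.255.255.255)
  172.16.0.0/12 (172.16.0.0 - 172.31.255.255)
  192.168.0.0/16 (192.168.0.0 - 192.168.255.255)
Public (not in any RFC 1918 range)


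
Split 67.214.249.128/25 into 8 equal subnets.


New prefix = 25 + 3 = 28
Each subnet has 16 addresses
  67.214.249.128/28
  67.214.249.144/28
  67.214.249.160/28
  67.214.249.176/28
  67.214.249.192/28
  67.214.249.208/28
  67.214.249.224/28
  67.214.249.240/28
Subnets: 67.214.249.128/28, 67.214.249.144/28, 67.214.249.160/28, 67.214.249.176/28, 67.214.249.192/28, 67.214.249.208/28, 67.214.249.224/28, 67.214.249.240/28


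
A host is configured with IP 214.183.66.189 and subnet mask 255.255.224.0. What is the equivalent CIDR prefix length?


Binary: 11111111.11111111.11100000.00000000
Count leading 1s
Prefix: /19


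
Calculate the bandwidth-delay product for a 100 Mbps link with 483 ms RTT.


BDP = bandwidth * RTT
= 100 Mbps * 483 ms
= 100 * 1e6 * 483 / 1000 bits
= 48300000 bits
= 6037500 bytes
= 5895.9961 KB
BDP = 48300000 bits (6037500 bytes)


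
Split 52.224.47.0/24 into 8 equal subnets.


New prefix = 24 + 3 = 27
Each subnet has 32 addresses
  52.224.47.0/27
  52.224.47.32/27
  52.224.47.64/27
  52.224.47.96/27
  52.224.47.128/27
  52.224.47.160/27
  52.224.47.192/27
  52.224.47.224/27
Subnets: 52.224.47.0/27, 52.224.47.32/27, 52.224.47.64/27, 52.224.47.96/27, 52.224.47.128/27, 52.224.47.160/27, 52.224.47.192/27, 52.224.47.224/27


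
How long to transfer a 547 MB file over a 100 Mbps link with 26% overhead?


Effective throughput = 100 * (1 - 26/100) = 74 Mbps
File size in Mb = 547 * 8 = 4376 Mb
Time = 4376 / 74
Time = 59.1351 seconds


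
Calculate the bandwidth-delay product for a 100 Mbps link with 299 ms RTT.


BDP = bandwidth * RTT
= 100 Mbps * 299 ms
= 100 * 1e6 * 299 / 1000 bits
= 29900000 bits
= 3737500 bytes
= 3649.9023 KB
BDP = 29900000 bits (3737500 bytes)


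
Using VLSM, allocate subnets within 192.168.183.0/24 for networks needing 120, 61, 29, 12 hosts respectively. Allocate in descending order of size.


120 hosts -> /25 (126 usable): 192.168.183.0/25
61 hosts -> /26 (62 usable): 192.168.183.128/26
29 hosts -> /27 (30 usable): 192.168.183.192/27
12 hosts -> /28 (14 usable): 192.168.183.224/28
Allocation: 192.168.183.0/25 (120 hosts, 126 usable); 192.168.183.128/26 (61 hosts, 62 usable); 192.168.183.192/27 (29 hosts, 30 usable); 192.168.183.224/28 (12 hosts, 14 usable)


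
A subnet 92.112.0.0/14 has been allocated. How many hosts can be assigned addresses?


Host bits = 32 - 14 = 18
Total addresses = 2^18 = 262144
Usable = total - 2 (network and broadcast)
Usable hosts: 262142


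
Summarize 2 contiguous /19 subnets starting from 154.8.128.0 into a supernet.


Original prefix: /19
Number of subnets: 2 = 2^1
New prefix = 19 - 1 = 18
Supernet: 154.8.128.0/18


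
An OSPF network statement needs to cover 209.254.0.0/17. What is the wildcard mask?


Subnet mask: 255.255.128.0
Wildcard = 255.255.255.255 - subnet mask
255 - 255 = 0
255 - 255 = 0
255 - 128 = 127
255 - 0 = 255
Wildcard: 0.0.127.255


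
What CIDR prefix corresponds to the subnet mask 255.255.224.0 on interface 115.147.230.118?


Binary: 11111111.11111111.11100000.00000000
Count leading 1s
Prefix: /19


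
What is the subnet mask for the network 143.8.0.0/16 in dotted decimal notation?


/16 means 16 network bits, 16 host bits
Binary: 11111111111111110000000000000000
Mask: 255.255.0.0


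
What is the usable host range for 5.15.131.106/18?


Network: 5.15.128.0
Broadcast: 5.15.191.255
First usable = network + 1
Last usable = broadcast - 1
Range: 5.15.128.1 to 5.15.191.254


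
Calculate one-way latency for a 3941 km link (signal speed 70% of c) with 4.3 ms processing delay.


Speed = 0.7 * 3e5 km/s = 210000 km/s
Propagation delay = 3941 / 210000 = 0.0188 s = 18.7667 ms
Processing delay = 4.3 ms
Total one-way latency = 23.0667 ms


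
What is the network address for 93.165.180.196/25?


IP:   01011101.10100101.10110100.11000100
Mask: 11111111.11111111.11111111.10000000
AND operation:
Net:  01011101.10100101.10110100.10000000
Network: 93.165.180.128/25


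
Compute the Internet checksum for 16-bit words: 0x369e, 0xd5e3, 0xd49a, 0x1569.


Sum all words (with carry folding):
+ 0x369e = 0x369e
+ 0xd5e3 = 0x0c82
+ 0xd49a = 0xe11c
+ 0x1569 = 0xf685
One's complement: ~0xf685
Checksum = 0x097a


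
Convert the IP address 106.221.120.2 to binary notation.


106 = 01101010
221 = 11011101
120 = 01111000
2 = 00000010
Binary: 01101010.11011101.01111000.00000010


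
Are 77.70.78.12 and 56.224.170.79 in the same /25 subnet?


Mask: 255.255.255.128
77.70.78.12 AND mask = 77.70.78.0
56.224.170.79 AND mask = 56.224.170.0
No, different subnets (77.70.78.0 vs 56.224.170.0)


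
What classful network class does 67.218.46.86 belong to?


First octet: 67
Binary: 01000011
0xxxxxxx -> Class A (1-126)
Class A, default mask 255.0.0.0 (/8)


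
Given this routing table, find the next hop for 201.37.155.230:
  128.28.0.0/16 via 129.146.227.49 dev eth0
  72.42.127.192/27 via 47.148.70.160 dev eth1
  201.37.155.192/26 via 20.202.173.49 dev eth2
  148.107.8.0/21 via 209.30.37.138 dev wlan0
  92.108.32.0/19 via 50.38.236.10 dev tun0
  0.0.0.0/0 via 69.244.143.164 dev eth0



Longest prefix match for 201.37.155.230:
  /16 128.28.0.0: no
  /27 72.42.127.192: no
  /26 201.37.155.192: MATCH
  /21 148.107.8.0: no
  /19 92.108.32.0: no
  /0 0.0.0.0: MATCH
Selected: next-hop 20.202.173.49 via eth2 (matched /26)


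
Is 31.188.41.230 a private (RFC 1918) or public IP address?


RFC 1918 private ranges:
  10.0.0.0/8 (10.0.0.0 - 10.255.255.255)
  172.16.0.0/12 (172.16.0.0 - 172.31.255.255)
  192.168.0.0/16 (192.168.0.0 - 192.168.255.255)
Public (not in any RFC 1918 range)


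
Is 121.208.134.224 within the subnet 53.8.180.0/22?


Subnet network: 53.8.180.0
Test IP AND mask: 121.208.132.0
No, 121.208.134.224 is not in 53.8.180.0/22


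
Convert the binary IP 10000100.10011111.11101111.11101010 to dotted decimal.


10000100 = 132
10011111 = 159
11101111 = 239
11101010 = 234
IP: 132.159.239.234


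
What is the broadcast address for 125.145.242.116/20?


Network: 125.145.240.0/20
Host bits = 12
Set all host bits to 1:
Broadcast: 125.145.255.255


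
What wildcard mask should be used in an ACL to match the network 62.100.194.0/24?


Subnet mask: 255.255.255.0
Wildcard = 255.255.255.255 - subnet mask
255 - 255 = 0
255 - 255 = 0
255 - 255 = 0
255 - 0 = 255
Wildcard: 0.0.0.255


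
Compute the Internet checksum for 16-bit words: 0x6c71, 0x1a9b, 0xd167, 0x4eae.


Sum all words (with carry folding):
+ 0x6c71 = 0x6c71
+ 0x1a9b = 0x870c
+ 0xd167 = 0x5874
+ 0x4eae = 0xa722
One's complement: ~0xa722
Checksum = 0x58dd


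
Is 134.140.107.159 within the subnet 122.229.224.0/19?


Subnet network: 122.229.224.0
Test IP AND mask: 134.140.96.0
No, 134.140.107.159 is not in 122.229.224.0/19


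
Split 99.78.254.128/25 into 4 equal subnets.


New prefix = 25 + 2 = 27
Each subnet has 32 addresses
  99.78.254.128/27
  99.78.254.160/27
  99.78.254.192/27
  99.78.254.224/27
Subnets: 99.78.254.128/27, 99.78.254.160/27, 99.78.254.192/27, 99.78.254.224/27


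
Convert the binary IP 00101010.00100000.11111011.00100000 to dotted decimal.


00101010 = 42
00100000 = 32
11111011 = 251
00100000 = 32
IP: 42.32.251.32


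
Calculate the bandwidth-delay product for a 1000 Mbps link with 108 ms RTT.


BDP = bandwidth * RTT
= 1000 Mbps * 108 ms
= 1000 * 1e6 * 108 / 1000 bits
= 108000000 bits
= 13500000 bytes
= 13183.5938 KB
BDP = 108000000 bits (13500000 bytes)


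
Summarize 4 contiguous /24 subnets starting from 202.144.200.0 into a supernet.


Original prefix: /24
Number of subnets: 4 = 2^2
New prefix = 24 - 2 = 22
Supernet: 202.144.200.0/22


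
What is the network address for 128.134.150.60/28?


IP:   10000000.10000110.10010110.00111100
Mask: 11111111.11111111.11111111.11110000
AND operation:
Net:  10000000.10000110.10010110.00110000
Network: 128.134.150.48/28


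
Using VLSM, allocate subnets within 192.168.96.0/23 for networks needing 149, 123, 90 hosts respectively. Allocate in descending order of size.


149 hosts -> /24 (254 usable): 192.168.96.0/24
123 hosts -> /25 (126 usable): 192.168.97.0/25
90 hosts -> /25 (126 usable): 192.168.97.128/25
Allocation: 192.168.96.0/24 (149 hosts, 254 usable); 192.168.97.0/25 (123 hosts, 126 usable); 192.168.97.128/25 (90 hosts, 126 usable)


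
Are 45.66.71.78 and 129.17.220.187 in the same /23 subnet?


Mask: 255.255.254.0
45.66.71.78 AND mask = 45.66.70.0
129.17.220.187 AND mask = 129.17.220.0
No, different subnets (45.66.70.0 vs 129.17.220.0)


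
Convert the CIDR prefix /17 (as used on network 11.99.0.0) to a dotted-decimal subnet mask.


/17 means 17 network bits, 15 host bits
Binary: 11111111111111111000000000000000
Mask: 255.255.128.0


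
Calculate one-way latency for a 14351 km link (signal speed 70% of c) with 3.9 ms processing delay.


Speed = 0.7 * 3e5 km/s = 210000 km/s
Propagation delay = 14351 / 210000 = 0.0683 s = 68.3381 ms
Processing delay = 3.9 ms
Total one-way latency = 72.2381 ms


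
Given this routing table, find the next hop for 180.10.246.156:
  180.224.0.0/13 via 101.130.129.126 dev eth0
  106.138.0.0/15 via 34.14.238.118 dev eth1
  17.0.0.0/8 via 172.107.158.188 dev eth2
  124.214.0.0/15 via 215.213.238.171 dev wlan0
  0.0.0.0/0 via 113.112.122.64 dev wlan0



Longest prefix match for 180.10.246.156:
  /13 180.224.0.0: no
  /15 106.138.0.0: no
  /8 17.0.0.0: no
  /15 124.214.0.0: no
  /0 0.0.0.0: MATCH
Selected: next-hop 113.112.122.64 via wlan0 (matched /0)


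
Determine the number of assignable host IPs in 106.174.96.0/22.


Host bits = 32 - 22 = 10
Total addresses = 2^10 = 1024
Usable = total - 2 (network and broadcast)
Usable hosts: 1022


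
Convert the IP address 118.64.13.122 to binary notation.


118 = 01110110
64 = 01000000
13 = 00001101
122 = 01111010
Binary: 01110110.01000000.00001101.01111010


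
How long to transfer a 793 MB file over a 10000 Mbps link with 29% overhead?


Effective throughput = 10000 * (1 - 29/100) = 7100 Mbps
File size in Mb = 793 * 8 = 6344 Mb
Time = 6344 / 7100
Time = 0.8935 seconds


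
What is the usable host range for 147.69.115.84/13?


Network: 147.64.0.0
Broadcast: 147.71.255.255
First usable = network + 1
Last usable = broadcast - 1
Range: 147.64.0.1 to 147.71.255.254


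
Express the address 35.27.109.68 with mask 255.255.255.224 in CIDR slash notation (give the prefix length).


Binary: 11111111.11111111.11111111.11100000
Count leading 1s
Prefix: /27


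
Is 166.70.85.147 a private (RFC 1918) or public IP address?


RFC 1918 private ranges:
  10.0.0.0/8 (10.0.0.0 - 10.255.255.255)
  172.16.0.0/12 (172.16.0.0 - 172.31.255.255)
  192.168.0.0/16 (192.168.0.0 - 192.168.255.255)
Public (not in any RFC 1918 range)


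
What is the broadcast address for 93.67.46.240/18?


Network: 93.67.0.0/18
Host bits = 14
Set all host bits to 1:
Broadcast: 93.67.63.255


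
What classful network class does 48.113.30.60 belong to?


First octet: 48
Binary: 00110000
0xxxxxxx -> Class A (1-126)
Class A, default mask 255.0.0.0 (/8)


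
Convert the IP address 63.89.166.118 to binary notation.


63 = 00111111
89 = 01011001
166 = 10100110
118 = 01110110
Binary: 00111111.01011001.10100110.01110110


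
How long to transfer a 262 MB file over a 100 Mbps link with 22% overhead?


Effective throughput = 100 * (1 - 22/100) = 78 Mbps
File size in Mb = 262 * 8 = 2096 Mb
Time = 2096 / 78
Time = 26.8718 seconds


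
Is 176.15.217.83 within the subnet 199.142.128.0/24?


Subnet network: 199.142.128.0
Test IP AND mask: 176.15.217.0
No, 176.15.217.83 is not in 199.142.128.0/24


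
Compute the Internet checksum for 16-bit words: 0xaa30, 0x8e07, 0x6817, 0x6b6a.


Sum all words (with carry folding):
+ 0xaa30 = 0xaa30
+ 0x8e07 = 0x3838
+ 0x6817 = 0xa04f
+ 0x6b6a = 0x0bba
One's complement: ~0x0bba
Checksum = 0xf445


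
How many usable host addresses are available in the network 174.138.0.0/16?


Host bits = 32 - 16 = 16
Total addresses = 2^16 = 65536
Usable = total - 2 (network and broadcast)
Usable hosts: 65534


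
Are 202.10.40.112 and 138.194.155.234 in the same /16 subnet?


Mask: 255.255.0.0
202.10.40.112 AND mask = 202.10.0.0
138.194.155.234 AND mask = 138.194.0.0
No, different subnets (202.10.0.0 vs 138.194.0.0)


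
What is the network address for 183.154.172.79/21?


IP:   10110111.10011010.10101100.01001111
Mask: 11111111.11111111.11111000.00000000
AND operation:
Net:  10110111.10011010.10101000.00000000
Network: 183.154.168.0/21


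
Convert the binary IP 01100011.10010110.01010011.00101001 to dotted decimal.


01100011 = 99
10010110 = 150
01010011 = 83
00101001 = 41
IP: 99.150.83.41


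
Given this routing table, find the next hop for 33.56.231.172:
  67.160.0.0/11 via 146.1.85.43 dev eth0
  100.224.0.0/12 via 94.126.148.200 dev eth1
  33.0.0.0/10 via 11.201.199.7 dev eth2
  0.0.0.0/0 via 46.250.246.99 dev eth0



Longest prefix match for 33.56.231.172:
  /11 67.160.0.0: no
  /12 100.224.0.0: no
  /10 33.0.0.0: MATCH
  /0 0.0.0.0: MATCH
Selected: next-hop 11.201.199.7 via eth2 (matched /10)


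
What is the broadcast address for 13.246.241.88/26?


Network: 13.246.241.64/26
Host bits = 6
Set all host bits to 1:
Broadcast: 13.246.241.127


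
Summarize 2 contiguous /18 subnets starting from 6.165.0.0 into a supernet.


Original prefix: /18
Number of subnets: 2 = 2^1
New prefix = 18 - 1 = 17
Supernet: 6.165.0.0/17


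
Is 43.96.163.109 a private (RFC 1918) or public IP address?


RFC 1918 private ranges:
  10.0.0.0/8 (10.0.0.0 - 10.255.255.255)
  172.16.0.0/12 (172.16.0.0 - 172.31.255.255)
  192.168.0.0/16 (192.168.0.0 - 192.168.255.255)
Public (not in any RFC 1918 range)


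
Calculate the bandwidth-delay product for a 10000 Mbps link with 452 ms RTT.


BDP = bandwidth * RTT
= 10000 Mbps * 452 ms
= 10000 * 1e6 * 452 / 1000 bits
= 4520000000 bits
= 565000000 bytes
= 551757.8125 KB
BDP = 4520000000 bits (565000000 bytes)


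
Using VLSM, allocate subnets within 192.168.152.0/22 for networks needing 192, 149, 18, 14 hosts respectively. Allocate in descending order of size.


192 hosts -> /24 (254 usable): 192.168.152.0/24
149 hosts -> /24 (254 usable): 192.168.153.0/24
18 hosts -> /27 (30 usable): 192.168.154.0/27
14 hosts -> /28 (14 usable): 192.168.154.32/28
Allocation: 192.168.152.0/24 (192 hosts, 254 usable); 192.168.153.0/24 (149 hosts, 254 usable); 192.168.154.0/27 (18 hosts, 30 usable); 192.168.154.32/28 (14 hosts, 14 usable)


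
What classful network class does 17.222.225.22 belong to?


First octet: 17
Binary: 00010001
0xxxxxxx -> Class A (1-126)
Class A, default mask 255.0.0.0 (/8)


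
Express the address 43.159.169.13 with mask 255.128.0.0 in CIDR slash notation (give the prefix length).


Binary: 11111111.10000000.00000000.00000000
Count leading 1s
Prefix: /9


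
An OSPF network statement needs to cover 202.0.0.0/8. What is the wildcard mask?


Subnet mask: 255.0.0.0
Wildcard = 255.255.255.255 - subnet mask
255 - 255 = 0
255 - 0 = 255
255 - 0 = 255
255 - 0 = 255
Wildcard: 0.255.255.255


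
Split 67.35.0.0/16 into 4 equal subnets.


New prefix = 16 + 2 = 18
Each subnet has 16384 addresses
  67.35.0.0/18
  67.35.64.0/18
  67.35.128.0/18
  67.35.192.0/18
Subnets: 67.35.0.0/18, 67.35.64.0/18, 67.35.128.0/18, 67.35.192.0/18


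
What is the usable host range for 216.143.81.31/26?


Network: 216.143.81.0
Broadcast: 216.143.81.63
First usable = network + 1
Last usable = broadcast - 1
Range: 216.143.81.1 to 216.143.81.62


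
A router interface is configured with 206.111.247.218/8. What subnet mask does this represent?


/8 means 8 network bits, 24 host bits
Binary: 11111111000000000000000000000000
Mask: 255.0.0.0


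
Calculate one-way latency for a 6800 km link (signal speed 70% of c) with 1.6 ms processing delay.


Speed = 0.7 * 3e5 km/s = 210000 km/s
Propagation delay = 6800 / 210000 = 0.0324 s = 32.381 ms
Processing delay = 1.6 ms
Total one-way latency = 33.981 ms


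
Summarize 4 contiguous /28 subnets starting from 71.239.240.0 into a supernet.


Original prefix: /28
Number of subnets: 4 = 2^2
New prefix = 28 - 2 = 26
Supernet: 71.239.240.0/26


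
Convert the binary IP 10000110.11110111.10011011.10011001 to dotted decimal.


10000110 = 134
11110111 = 247
10011011 = 155
10011001 = 153
IP: 134.247.155.153


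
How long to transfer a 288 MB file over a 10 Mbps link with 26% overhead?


Effective throughput = 10 * (1 - 26/100) = 7.4 Mbps
File size in Mb = 288 * 8 = 2304 Mb
Time = 2304 / 7.4
Time = 311.3514 seconds


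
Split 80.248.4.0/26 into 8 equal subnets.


New prefix = 26 + 3 = 29
Each subnet has 8 addresses
  80.248.4.0/29
  80.248.4.8/29
  80.248.4.16/29
  80.248.4.24/29
  80.248.4.32/29
  80.248.4.40/29
  80.248.4.48/29
  80.248.4.56/29
Subnets: 80.248.4.0/29, 80.248.4.8/29, 80.248.4.16/29, 80.248.4.24/29, 80.248.4.32/29, 80.248.4.40/29, 80.248.4.48/29, 80.248.4.56/29


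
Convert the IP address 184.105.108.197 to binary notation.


184 = 10111000
105 = 01101001
108 = 01101100
197 = 11000101
Binary: 10111000.01101001.01101100.11000101


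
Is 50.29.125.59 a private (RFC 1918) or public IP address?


RFC 1918 private ranges:
  10.0.0.0/8 (10.0.0.0 - 10.255.255.255)
  172.16.0.0/12 (172.16.0.0 - 172.31.255.255)
  192.168.0.0/16 (192.168.0.0 - 192.168.255.255)
Public (not in any RFC 1918 range)


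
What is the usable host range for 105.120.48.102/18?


Network: 105.120.0.0
Broadcast: 105.120.63.255
First usable = network + 1
Last usable = broadcast - 1
Range: 105.120.0.1 to 105.120.63.254


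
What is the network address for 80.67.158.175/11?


IP:   01010000.01000011.10011110.10101111
Mask: 11111111.11100000.00000000.00000000
AND operation:
Net:  01010000.01000000.00000000.00000000
Network: 80.64.0.0/11


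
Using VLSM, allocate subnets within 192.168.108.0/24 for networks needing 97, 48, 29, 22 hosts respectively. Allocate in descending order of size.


97 hosts -> /25 (126 usable): 192.168.108.0/25
48 hosts -> /26 (62 usable): 192.168.108.128/26
29 hosts -> /27 (30 usable): 192.168.108.192/27
22 hosts -> /27 (30 usable): 192.168.108.224/27
Allocation: 192.168.108.0/25 (97 hosts, 126 usable); 192.168.108.128/26 (48 hosts, 62 usable); 192.168.108.192/27 (29 hosts, 30 usable); 192.168.108.224/27 (22 hosts, 30 usable)


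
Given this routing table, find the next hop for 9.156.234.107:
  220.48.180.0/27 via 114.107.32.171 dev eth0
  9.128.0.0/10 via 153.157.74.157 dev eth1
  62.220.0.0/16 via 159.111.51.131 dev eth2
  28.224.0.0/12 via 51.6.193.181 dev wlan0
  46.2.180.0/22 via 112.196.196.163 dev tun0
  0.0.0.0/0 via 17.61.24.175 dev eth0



Longest prefix match for 9.156.234.107:
  /27 220.48.180.0: no
  /10 9.128.0.0: MATCH
  /16 62.220.0.0: no
  /12 28.224.0.0: no
  /22 46.2.180.0: no
  /0 0.0.0.0: MATCH
Selected: next-hop 153.157.74.157 via eth1 (matched /10)


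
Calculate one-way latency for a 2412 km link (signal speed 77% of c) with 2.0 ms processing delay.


Speed = 0.77 * 3e5 km/s = 231000 km/s
Propagation delay = 2412 / 231000 = 0.0104 s = 10.4416 ms
Processing delay = 2.0 ms
Total one-way latency = 12.4416 ms


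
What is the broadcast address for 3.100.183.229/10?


Network: 3.64.0.0/10
Host bits = 22
Set all host bits to 1:
Broadcast: 3.127.255.255


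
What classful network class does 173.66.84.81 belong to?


First octet: 173
Binary: 10101101
10xxxxxx -> Class B (128-191)
Class B, default mask 255.255.0.0 (/16)


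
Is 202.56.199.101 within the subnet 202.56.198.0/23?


Subnet network: 202.56.198.0
Test IP AND mask: 202.56.198.0
Yes, 202.56.199.101 is in 202.56.198.0/23


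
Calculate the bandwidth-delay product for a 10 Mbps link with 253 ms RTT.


BDP = bandwidth * RTT
= 10 Mbps * 253 ms
= 10 * 1e6 * 253 / 1000 bits
= 2530000 bits
= 316250 bytes
= 308.8379 KB
BDP = 2530000 bits (316250 bytes)


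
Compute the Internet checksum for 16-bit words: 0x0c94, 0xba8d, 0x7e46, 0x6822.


Sum all words (with carry folding):
+ 0x0c94 = 0x0c94
+ 0xba8d = 0xc721
+ 0x7e46 = 0x4568
+ 0x6822 = 0xad8a
One's complement: ~0xad8a
Checksum = 0x5275


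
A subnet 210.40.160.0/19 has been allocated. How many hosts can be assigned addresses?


Host bits = 32 - 19 = 13
Total addresses = 2^13 = 8192
Usable = total - 2 (network and broadcast)
Usable hosts: 8190


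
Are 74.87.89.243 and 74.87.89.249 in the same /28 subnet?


Mask: 255.255.255.240
74.87.89.243 AND mask = 74.87.89.240
74.87.89.249 AND mask = 74.87.89.240
Yes, same subnet (74.87.89.240)


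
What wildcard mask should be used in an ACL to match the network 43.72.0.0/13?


Subnet mask: 255.248.0.0
Wildcard = 255.255.255.255 - subnet mask
255 - 255 = 0
255 - 248 = 7
255 - 0 = 255
255 - 0 = 255
Wildcard: 0.7.255.255


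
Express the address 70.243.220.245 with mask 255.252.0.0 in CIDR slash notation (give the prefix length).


Binary: 11111111.11111100.00000000.00000000
Count leading 1s
Prefix: /14


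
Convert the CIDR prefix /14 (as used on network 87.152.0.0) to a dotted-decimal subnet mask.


/14 means 14 network bits, 18 host bits
Binary: 11111111111111000000000000000000
Mask: 255.252.0.0


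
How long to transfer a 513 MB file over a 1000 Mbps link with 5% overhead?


Effective throughput = 1000 * (1 - 5/100) = 950 Mbps
File size in Mb = 513 * 8 = 4104 Mb
Time = 4104 / 950
Time = 4.32 seconds


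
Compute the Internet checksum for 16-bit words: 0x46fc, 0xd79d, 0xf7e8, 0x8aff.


Sum all words (with carry folding):
+ 0x46fc = 0x46fc
+ 0xd79d = 0x1e9a
+ 0xf7e8 = 0x1683
+ 0x8aff = 0xa182
One's complement: ~0xa182
Checksum = 0x5e7d


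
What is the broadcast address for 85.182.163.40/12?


Network: 85.176.0.0/12
Host bits = 20
Set all host bits to 1:
Broadcast: 85.191.255.255


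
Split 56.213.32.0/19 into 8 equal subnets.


New prefix = 19 + 3 = 22
Each subnet has 1024 addresses
  56.213.32.0/22
  56.213.36.0/22
  56.213.40.0/22
  56.213.44.0/22
  56.213.48.0/22
  56.213.52.0/22
  56.213.56.0/22
  56.213.60.0/22
Subnets: 56.213.32.0/22, 56.213.36.0/22, 56.213.40.0/22, 56.213.44.0/22, 56.213.48.0/22, 56.213.52.0/22, 56.213.56.0/22, 56.213.60.0/22


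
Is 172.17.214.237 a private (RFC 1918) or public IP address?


RFC 1918 private ranges:
  10.0.0.0/8 (10.0.0.0 - 10.255.255.255)
  172.16.0.0/12 (172.16.0.0 - 172.31.255.255)
  192.168.0.0/16 (192.168.0.0 - 192.168.255.255)
Private (in 172.16.0.0/12)


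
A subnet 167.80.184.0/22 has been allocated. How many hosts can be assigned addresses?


Host bits = 32 - 22 = 10
Total addresses = 2^10 = 1024
Usable = total - 2 (network and broadcast)
Usable hosts: 1022


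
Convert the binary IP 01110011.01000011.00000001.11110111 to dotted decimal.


01110011 = 115
01000011 = 67
00000001 = 1
11110111 = 247
IP: 115.67.1.247


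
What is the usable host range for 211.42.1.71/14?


Network: 211.40.0.0
Broadcast: 211.43.255.255
First usable = network + 1
Last usable = broadcast - 1
Range: 211.40.0.1 to 211.43.255.254


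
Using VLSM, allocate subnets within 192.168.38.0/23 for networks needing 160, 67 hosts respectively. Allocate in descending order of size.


160 hosts -> /24 (254 usable): 192.168.38.0/24
67 hosts -> /25 (126 usable): 192.168.39.0/25
Allocation: 192.168.38.0/24 (160 hosts, 254 usable); 192.168.39.0/25 (67 hosts, 126 usable)


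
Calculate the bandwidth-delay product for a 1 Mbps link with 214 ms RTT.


BDP = bandwidth * RTT
= 1 Mbps * 214 ms
= 1 * 1e6 * 214 / 1000 bits
= 214000 bits
= 26750 bytes
= 26.123 KB
BDP = 214000 bits (26750 bytes)


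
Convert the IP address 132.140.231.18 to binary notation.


132 = 10000100
140 = 10001100
231 = 11100111
18 = 00010010
Binary: 10000100.10001100.11100111.00010010


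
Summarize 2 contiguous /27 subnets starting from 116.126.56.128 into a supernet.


Original prefix: /27
Number of subnets: 2 = 2^1
New prefix = 27 - 1 = 26
Supernet: 116.126.56.128/26


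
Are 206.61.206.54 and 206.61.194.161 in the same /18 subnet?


Mask: 255.255.192.0
206.61.206.54 AND mask = 206.61.192.0
206.61.194.161 AND mask = 206.61.192.0
Yes, same subnet (206.61.192.0)


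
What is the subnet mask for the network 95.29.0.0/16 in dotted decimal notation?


/16 means 16 network bits, 16 host bits
Binary: 11111111111111110000000000000000
Mask: 255.255.0.0


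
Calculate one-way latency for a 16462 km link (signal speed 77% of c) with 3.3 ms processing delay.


Speed = 0.77 * 3e5 km/s = 231000 km/s
Propagation delay = 16462 / 231000 = 0.0713 s = 71.2641 ms
Processing delay = 3.3 ms
Total one-way latency = 74.5641 ms


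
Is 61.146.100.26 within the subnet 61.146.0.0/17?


Subnet network: 61.146.0.0
Test IP AND mask: 61.146.0.0
Yes, 61.146.100.26 is in 61.146.0.0/17


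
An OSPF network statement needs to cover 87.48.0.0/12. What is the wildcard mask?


Subnet mask: 255.240.0.0
Wildcard = 255.255.255.255 - subnet mask
255 - 255 = 0
255 - 240 = 15
255 - 0 = 255
255 - 0 = 255
Wildcard: 0.15.255.255


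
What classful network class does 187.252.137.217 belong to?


First octet: 187
Binary: 10111011
10xxxxxx -> Class B (128-191)
Class B, default mask 255.255.0.0 (/16)


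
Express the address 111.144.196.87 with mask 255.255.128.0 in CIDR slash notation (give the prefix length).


Binary: 11111111.11111111.10000000.00000000
Count leading 1s
Prefix: /17


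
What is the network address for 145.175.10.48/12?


IP:   10010001.10101111.00001010.00110000
Mask: 11111111.11110000.00000000.00000000
AND operation:
Net:  10010001.10100000.00000000.00000000
Network: 145.160.0.0/12


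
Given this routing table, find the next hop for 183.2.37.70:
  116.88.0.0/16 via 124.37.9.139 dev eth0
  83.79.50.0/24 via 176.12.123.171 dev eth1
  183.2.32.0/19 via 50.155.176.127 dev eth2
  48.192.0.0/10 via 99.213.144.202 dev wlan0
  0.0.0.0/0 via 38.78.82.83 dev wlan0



Longest prefix match for 183.2.37.70:
  /16 116.88.0.0: no
  /24 83.79.50.0: no
  /19 183.2.32.0: MATCH
  /10 48.192.0.0: no
  /0 0.0.0.0: MATCH
Selected: next-hop 50.155.176.127 via eth2 (matched /19)


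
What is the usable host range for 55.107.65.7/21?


Network: 55.107.64.0
Broadcast: 55.107.71.255
First usable = network + 1
Last usable = broadcast - 1
Range: 55.107.64.1 to 55.107.71.254


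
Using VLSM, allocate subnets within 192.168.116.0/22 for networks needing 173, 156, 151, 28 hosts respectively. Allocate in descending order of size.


173 hosts -> /24 (254 usable): 192.168.116.0/24
156 hosts -> /24 (254 usable): 192.168.117.0/24
151 hosts -> /24 (254 usable): 192.168.118.0/24
28 hosts -> /27 (30 usable): 192.168.119.0/27
Allocation: 192.168.116.0/24 (173 hosts, 254 usable); 192.168.117.0/24 (156 hosts, 254 usable); 192.168.118.0/24 (151 hosts, 254 usable); 192.168.119.0/27 (28 hosts, 30 usable)


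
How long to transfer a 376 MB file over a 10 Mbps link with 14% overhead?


Effective throughput = 10 * (1 - 14/100) = 8.6 Mbps
File size in Mb = 376 * 8 = 3008 Mb
Time = 3008 / 8.6
Time = 349.7674 seconds


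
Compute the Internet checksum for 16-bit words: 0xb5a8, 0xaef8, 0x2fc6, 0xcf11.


Sum all words (with carry folding):
+ 0xb5a8 = 0xb5a8
+ 0xaef8 = 0x64a1
+ 0x2fc6 = 0x9467
+ 0xcf11 = 0x6379
One's complement: ~0x6379
Checksum = 0x9c86


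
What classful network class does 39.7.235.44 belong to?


First octet: 39
Binary: 00100111
0xxxxxxx -> Class A (1-126)
Class A, default mask 255.0.0.0 (/8)


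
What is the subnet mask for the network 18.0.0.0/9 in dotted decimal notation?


/9 means 9 network bits, 23 host bits
Binary: 11111111100000000000000000000000
Mask: 255.128.0.0


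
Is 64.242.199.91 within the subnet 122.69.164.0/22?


Subnet network: 122.69.164.0
Test IP AND mask: 64.242.196.0
No, 64.242.199.91 is not in 122.69.164.0/22


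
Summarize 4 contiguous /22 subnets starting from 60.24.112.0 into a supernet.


Original prefix: /22
Number of subnets: 4 = 2^2
New prefix = 22 - 2 = 20
Supernet: 60.24.112.0/20


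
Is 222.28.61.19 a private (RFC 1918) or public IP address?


RFC 1918 private ranges:
  10.0.0.0/8 (10.0.0.0 - 10.255.255.255)
  172.16.0.0/12 (172.16.0.0 - 172.31.255.255)
  192.168.0.0/16 (192.168.0.0 - 192.168.255.255)
Public (not in any RFC 1918 range)


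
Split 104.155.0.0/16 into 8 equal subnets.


New prefix = 16 + 3 = 19
Each subnet has 8192 addresses
  104.155.0.0/19
  104.155.32.0/19
  104.155.64.0/19
  104.155.96.0/19
  104.155.128.0/19
  104.155.160.0/19
  104.155.192.0/19
  104.155.224.0/19
Subnets: 104.155.0.0/19, 104.155.32.0/19, 104.155.64.0/19, 104.155.96.0/19, 104.155.128.0/19, 104.155.160.0/19, 104.155.192.0/19, 104.155.224.0/19


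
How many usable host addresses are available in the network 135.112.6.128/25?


Host bits = 32 - 25 = 7
Total addresses = 2^7 = 128
Usable = total - 2 (network and broadcast)
Usable hosts: 126


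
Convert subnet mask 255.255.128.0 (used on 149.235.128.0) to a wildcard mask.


Subnet mask: 255.255.128.0
Wildcard = 255.255.255.255 - subnet mask
255 - 255 = 0
255 - 255 = 0
255 - 128 = 127
255 - 0 = 255
Wildcard: 0.0.127.255


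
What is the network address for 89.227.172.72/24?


IP:   01011001.11100011.10101100.01001000
Mask: 11111111.11111111.11111111.00000000
AND operation:
Net:  01011001.11100011.10101100.00000000
Network: 89.227.172.0/24


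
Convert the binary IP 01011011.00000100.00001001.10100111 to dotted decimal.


01011011 = 91
00000100 = 4
00001001 = 9
10100111 = 167
IP: 91.4.9.167


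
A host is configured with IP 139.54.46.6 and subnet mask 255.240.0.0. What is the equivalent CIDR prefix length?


Binary: 11111111.11110000.00000000.00000000
Count leading 1s
Prefix: /12


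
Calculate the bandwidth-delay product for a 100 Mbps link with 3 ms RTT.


BDP = bandwidth * RTT
= 100 Mbps * 3 ms
= 100 * 1e6 * 3 / 1000 bits
= 300000 bits
= 37500 bytes
= 36.6211 KB
BDP = 300000 bits (37500 bytes)


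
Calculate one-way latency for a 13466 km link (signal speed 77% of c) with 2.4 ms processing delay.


Speed = 0.77 * 3e5 km/s = 231000 km/s
Propagation delay = 13466 / 231000 = 0.0583 s = 58.2944 ms
Processing delay = 2.4 ms
Total one-way latency = 60.6944 ms


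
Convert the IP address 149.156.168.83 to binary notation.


149 = 10010101
156 = 10011100
168 = 10101000
83 = 01010011
Binary: 10010101.10011100.10101000.01010011


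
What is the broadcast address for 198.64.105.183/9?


Network: 198.0.0.0/9
Host bits = 23
Set all host bits to 1:
Broadcast: 198.127.255.255


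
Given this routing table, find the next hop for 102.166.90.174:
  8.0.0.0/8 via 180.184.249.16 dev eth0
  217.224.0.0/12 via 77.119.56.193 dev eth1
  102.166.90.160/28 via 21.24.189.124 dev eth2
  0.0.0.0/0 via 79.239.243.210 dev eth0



Longest prefix match for 102.166.90.174:
  /8 8.0.0.0: no
  /12 217.224.0.0: no
  /28 102.166.90.160: MATCH
  /0 0.0.0.0: MATCH
Selected: next-hop 21.24.189.124 via eth2 (matched /28)


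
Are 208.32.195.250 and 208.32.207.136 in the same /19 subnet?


Mask: 255.255.224.0
208.32.195.250 AND mask = 208.32.192.0
208.32.207.136 AND mask = 208.32.192.0
Yes, same subnet (208.32.192.0)


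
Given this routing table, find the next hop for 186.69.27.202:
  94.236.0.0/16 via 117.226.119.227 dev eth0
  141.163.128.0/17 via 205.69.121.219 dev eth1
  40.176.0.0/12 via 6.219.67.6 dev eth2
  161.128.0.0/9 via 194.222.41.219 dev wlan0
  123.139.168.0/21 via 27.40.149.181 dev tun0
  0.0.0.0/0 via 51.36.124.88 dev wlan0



Longest prefix match for 186.69.27.202:
  /16 94.236.0.0: no
  /17 141.163.128.0: no
  /12 40.176.0.0: no
  /9 161.128.0.0: no
  /21 123.139.168.0: no
  /0 0.0.0.0: MATCH
Selected: next-hop 51.36.124.88 via wlan0 (matched /0)


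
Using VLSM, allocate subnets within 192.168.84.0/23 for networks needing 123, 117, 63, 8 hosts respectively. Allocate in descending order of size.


123 hosts -> /25 (126 usable): 192.168.84.0/25
117 hosts -> /25 (126 usable): 192.168.84.128/25
63 hosts -> /25 (126 usable): 192.168.85.0/25
8 hosts -> /28 (14 usable): 192.168.85.128/28
Allocation: 192.168.84.0/25 (123 hosts, 126 usable); 192.168.84.128/25 (117 hosts, 126 usable); 192.168.85.0/25 (63 hosts, 126 usable); 192.168.85.128/28 (8 hosts, 14 usable)


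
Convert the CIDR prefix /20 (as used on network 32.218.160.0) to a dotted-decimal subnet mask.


/20 means 20 network bits, 12 host bits
Binary: 11111111111111111111000000000000
Mask: 255.255.240.0


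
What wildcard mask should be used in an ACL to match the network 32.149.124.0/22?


Subnet mask: 255.255.252.0
Wildcard = 255.255.255.255 - subnet mask
255 - 255 = 0
255 - 255 = 0
255 - 252 = 3
255 - 0 = 255
Wildcard: 0.0.3.255


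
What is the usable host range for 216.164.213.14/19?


Network: 216.164.192.0
Broadcast: 216.164.223.255
First usable = network + 1
Last usable = broadcast - 1
Range: 216.164.192.1 to 216.164.223.254


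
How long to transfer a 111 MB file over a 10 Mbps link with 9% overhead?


Effective throughput = 10 * (1 - 9/100) = 9.1 Mbps
File size in Mb = 111 * 8 = 888 Mb
Time = 888 / 9.1
Time = 97.5824 seconds


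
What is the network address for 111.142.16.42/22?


IP:   01101111.10001110.00010000.00101010
Mask: 11111111.11111111.11111100.00000000
AND operation:
Net:  01101111.10001110.00010000.00000000
Network: 111.142.16.0/22


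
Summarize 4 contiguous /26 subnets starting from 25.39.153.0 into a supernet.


Original prefix: /26
Number of subnets: 4 = 2^2
New prefix = 26 - 2 = 24
Supernet: 25.39.153.0/24


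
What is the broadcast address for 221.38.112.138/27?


Network: 221.38.112.128/27
Host bits = 5
Set all host bits to 1:
Broadcast: 221.38.112.159


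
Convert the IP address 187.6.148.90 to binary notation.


187 = 10111011
6 = 00000110
148 = 10010100
90 = 01011010
Binary: 10111011.00000110.10010100.01011010


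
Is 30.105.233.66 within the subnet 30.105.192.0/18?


Subnet network: 30.105.192.0
Test IP AND mask: 30.105.192.0
Yes, 30.105.233.66 is in 30.105.192.0/18


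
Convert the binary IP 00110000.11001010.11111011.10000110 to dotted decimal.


00110000 = 48
11001010 = 202
11111011 = 251
10000110 = 134
IP: 48.202.251.134


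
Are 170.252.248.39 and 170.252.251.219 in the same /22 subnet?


Mask: 255.255.252.0
170.252.248.39 AND mask = 170.252.248.0
170.252.251.219 AND mask = 170.252.248.0
Yes, same subnet (170.252.248.0)


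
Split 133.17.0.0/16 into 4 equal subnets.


New prefix = 16 + 2 = 18
Each subnet has 16384 addresses
  133.17.0.0/18
  133.17.64.0/18
  133.17.128.0/18
  133.17.192.0/18
Subnets: 133.17.0.0/18, 133.17.64.0/18, 133.17.128.0/18, 133.17.192.0/18


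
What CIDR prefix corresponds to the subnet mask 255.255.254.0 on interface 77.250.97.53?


Binary: 11111111.11111111.11111110.00000000
Count leading 1s
Prefix: /23


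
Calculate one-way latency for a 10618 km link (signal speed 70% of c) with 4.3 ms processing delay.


Speed = 0.7 * 3e5 km/s = 210000 km/s
Propagation delay = 10618 / 210000 = 0.0506 s = 50.5619 ms
Processing delay = 4.3 ms
Total one-way latency = 54.8619 ms


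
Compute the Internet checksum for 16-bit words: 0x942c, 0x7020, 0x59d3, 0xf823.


Sum all words (with carry folding):
+ 0x942c = 0x942c
+ 0x7020 = 0x044d
+ 0x59d3 = 0x5e20
+ 0xf823 = 0x5644
One's complement: ~0x5644
Checksum = 0xa9bb


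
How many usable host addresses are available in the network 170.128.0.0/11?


Host bits = 32 - 11 = 21
Total addresses = 2^21 = 2097152
Usable = total - 2 (network and broadcast)
Usable hosts: 2097150


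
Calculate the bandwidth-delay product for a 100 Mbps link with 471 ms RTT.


BDP = bandwidth * RTT
= 100 Mbps * 471 ms
= 100 * 1e6 * 471 / 1000 bits
= 47100000 bits
= 5887500 bytes
= 5749.5117 KB
BDP = 47100000 bits (5887500 bytes)


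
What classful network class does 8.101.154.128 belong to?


First octet: 8
Binary: 00001000
0xxxxxxx -> Class A (1-126)
Class A, default mask 255.0.0.0 (/8)


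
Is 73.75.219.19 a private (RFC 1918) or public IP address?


RFC 1918 private ranges:
  10.0.0.0/8 (10.0.0.0 - 10.255.255.255)
  172.16.0.0/12 (172.16.0.0 - 172.31.255.255)
  192.168.0.0/16 (192.168.0.0 - 192.168.255.255)
Public (not in any RFC 1918 range)
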